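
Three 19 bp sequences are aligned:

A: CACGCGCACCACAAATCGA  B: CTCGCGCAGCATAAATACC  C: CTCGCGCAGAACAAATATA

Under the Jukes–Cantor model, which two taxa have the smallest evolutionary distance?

B and C

A–B: 6/19 differ, p = 0.316, d = 0.410.
A–C: 5/19 differ, p = 0.263, d = 0.324.
B–C: 4/19 differ, p = 0.211, d = 0.247.
The smallest distance is between B and C.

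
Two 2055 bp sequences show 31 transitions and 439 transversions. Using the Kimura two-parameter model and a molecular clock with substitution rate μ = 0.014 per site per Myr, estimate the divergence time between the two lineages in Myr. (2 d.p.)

P = 31/2055 ≈ 0.015085 and Q = 439/2055 ≈ 0.213625.
Under the Kimura two-parameter model, d = −½ ln(1 − 2P − Q) − ¼ ln(1 − 2Q).
1 − 2P − Q = 0.756205, giving −½ ln(0.756205) = 0.139721.
1 − 2Q = 0.57275, giving −¼ ln(0.57275) = 0.139326.
d = 0.139721 + 0.139326 = 0.279047.
Under a molecular clock d = 2μt, so t = d/(2μ) = 0.279047 / (2 × 0.014) = 9.97 Myr.

9.97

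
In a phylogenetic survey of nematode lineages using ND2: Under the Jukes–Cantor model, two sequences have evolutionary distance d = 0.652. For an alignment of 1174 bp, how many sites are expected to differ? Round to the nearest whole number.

Invert JC69: p = (3/4)(1 − e^(−4d/3)) = 0.75 × (1 − e^(-0.869333)) = 0.75 × (1 − 0.419231) = 0.435577.
Expected differing sites = pL ≈ 0.435577 × 1174 = 511.367398 ≈ 511.

511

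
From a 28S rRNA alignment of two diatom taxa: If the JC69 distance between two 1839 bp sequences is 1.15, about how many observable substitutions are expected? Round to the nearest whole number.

1082

Invert JC69: p = (3/4)(1 − e^(−4d/3)) = 0.75 × (1 − e^(-1.533333)) = 0.75 × (1 − 0.215815) = 0.588139.
Expected differing sites = pL ≈ 0.588139 × 1839 = 1081.587621 ≈ 1082.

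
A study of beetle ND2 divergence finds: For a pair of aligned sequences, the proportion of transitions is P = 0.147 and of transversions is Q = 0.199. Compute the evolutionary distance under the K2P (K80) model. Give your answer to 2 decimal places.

Under the Kimura two-parameter model, d = −½ ln(1 − 2P − Q) − ¼ ln(1 − 2Q).
1 − 2P − Q = 0.507, giving −½ ln(0.507) = 0.339622.
1 − 2Q = 0.602, giving −¼ ln(0.602) = 0.126874.
d = 0.339622 + 0.126874 = 0.466496.

0.47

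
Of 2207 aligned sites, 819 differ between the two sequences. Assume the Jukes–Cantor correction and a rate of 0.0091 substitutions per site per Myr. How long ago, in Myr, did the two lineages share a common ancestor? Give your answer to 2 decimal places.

28.14

p = 819/2207 ≈ 0.371092.
d = −(3/4) ln(1 − 4p/3) = −0.75 ln(1 − 0.494789) = −0.75 ln(0.505211)
  = −0.75 × (-0.682779) = 0.512084 substitutions/site.
Under a molecular clock d = 2μt, so t = d/(2μ) = 0.512084 / (2 × 0.0091) = 28.14 Myr.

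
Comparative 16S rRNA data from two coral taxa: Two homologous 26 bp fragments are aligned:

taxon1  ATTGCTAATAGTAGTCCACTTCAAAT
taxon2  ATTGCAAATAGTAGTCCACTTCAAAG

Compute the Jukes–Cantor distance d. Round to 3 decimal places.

0.081

The sequences differ at 2 of 26 sites (6, 26), so p = 2/26 ≈ 0.076923.
d = −(3/4) ln(1 − 4p/3) = −0.75 ln(1 − 0.102564) = −0.75 ln(0.897436)
  = −0.75 × (-0.108213) = 0.081160 substitutions/site.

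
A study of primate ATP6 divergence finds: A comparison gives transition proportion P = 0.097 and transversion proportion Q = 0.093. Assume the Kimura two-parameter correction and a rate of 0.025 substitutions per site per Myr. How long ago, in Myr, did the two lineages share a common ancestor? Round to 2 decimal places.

4.41

Under the Kimura two-parameter model, d = −½ ln(1 − 2P − Q) − ¼ ln(1 − 2Q).
1 − 2P − Q = 0.713, giving −½ ln(0.713) = 0.169137.
1 − 2Q = 0.814, giving −¼ ln(0.814) = 0.051449.
d = 0.169137 + 0.051449 = 0.220586.
Under a molecular clock d = 2μt, so t = d/(2μ) = 0.220586 / (2 × 0.025) = 4.41 Myr.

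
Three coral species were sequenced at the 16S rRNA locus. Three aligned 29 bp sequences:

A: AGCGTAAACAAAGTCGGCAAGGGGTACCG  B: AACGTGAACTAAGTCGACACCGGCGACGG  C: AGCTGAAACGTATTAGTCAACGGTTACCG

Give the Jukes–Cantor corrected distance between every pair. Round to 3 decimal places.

A–B: 9/29 sites differ → p ≈ 0.310345, d = −0.75 ln(1 − 0.413793) = 0.400562 ≈ 0.401.
A–C: 9/29 sites differ → p ≈ 0.310345, d = −0.75 ln(1 − 0.413793) = 0.400562 ≈ 0.401.
B–C: 13/29 sites differ → p ≈ 0.448276, d = −0.75 ln(1 − 0.597701) = 0.682920 ≈ 0.683.

d(A,B) = 0.401, d(A,C) = 0.401, d(B,C) = 0.683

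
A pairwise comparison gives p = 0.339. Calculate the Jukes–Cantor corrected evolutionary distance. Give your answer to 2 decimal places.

0.45

d = −(3/4) ln(1 − 4p/3) = −0.75 ln(1 − 0.452) = −0.75 ln(0.548)
  = −0.75 × (-0.601480) = 0.451110 substitutions/site.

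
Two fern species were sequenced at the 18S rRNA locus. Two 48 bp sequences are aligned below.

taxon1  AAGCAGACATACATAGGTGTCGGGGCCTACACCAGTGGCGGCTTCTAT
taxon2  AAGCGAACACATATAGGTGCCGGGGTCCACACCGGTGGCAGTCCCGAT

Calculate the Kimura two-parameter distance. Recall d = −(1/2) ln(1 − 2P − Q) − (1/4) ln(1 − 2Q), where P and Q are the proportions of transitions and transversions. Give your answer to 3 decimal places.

0.378

Of 48 sites, 12 differences are transitions and 1 are transversions, so P = 12/48 = 0.25 and Q = 1/48 ≈ 0.020833.
Under the Kimura two-parameter model, d = −½ ln(1 − 2P − Q) − ¼ ln(1 − 2Q).
1 − 2P − Q = 0.479167, giving −½ ln(0.479167) = 0.367853.
1 − 2Q = 0.958334, giving −¼ ln(0.958334) = 0.010640.
d = 0.367853 + 0.010640 = 0.378493.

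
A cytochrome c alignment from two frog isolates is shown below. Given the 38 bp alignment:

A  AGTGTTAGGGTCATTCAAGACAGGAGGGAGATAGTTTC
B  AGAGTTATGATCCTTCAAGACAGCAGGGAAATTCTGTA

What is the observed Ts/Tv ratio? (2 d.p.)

Transitions are A↔G and C↔T; transversions are all other mismatches.
Transitions: 2. Transversions: 8.
R = 2/8 = 0.25.

0.25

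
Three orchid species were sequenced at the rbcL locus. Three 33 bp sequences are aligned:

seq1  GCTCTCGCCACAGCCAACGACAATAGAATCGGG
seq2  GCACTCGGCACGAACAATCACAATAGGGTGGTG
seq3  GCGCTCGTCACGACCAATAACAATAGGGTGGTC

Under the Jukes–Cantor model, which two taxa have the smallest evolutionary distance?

seq1–seq2: 11/33 differ, p = 0.333, d = 0.441.
seq1–seq3: 11/33 differ, p = 0.333, d = 0.441.
seq2–seq3: 5/33 differ, p = 0.152, d = 0.169.
The smallest distance is between seq2 and seq3.

seq2 and seq3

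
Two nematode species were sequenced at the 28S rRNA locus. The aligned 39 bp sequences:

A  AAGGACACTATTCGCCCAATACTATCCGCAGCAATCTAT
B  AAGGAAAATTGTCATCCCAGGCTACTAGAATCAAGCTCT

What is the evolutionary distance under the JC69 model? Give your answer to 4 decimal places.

The sequences differ at 16 of 39 sites, so p = 16/39 ≈ 0.410256.
d = −(3/4) ln(1 − 4p/3) = −0.75 ln(1 − 0.547008) = −0.75 ln(0.452992)
  = −0.75 × (-0.791881) = 0.593911 substitutions/site.

0.5939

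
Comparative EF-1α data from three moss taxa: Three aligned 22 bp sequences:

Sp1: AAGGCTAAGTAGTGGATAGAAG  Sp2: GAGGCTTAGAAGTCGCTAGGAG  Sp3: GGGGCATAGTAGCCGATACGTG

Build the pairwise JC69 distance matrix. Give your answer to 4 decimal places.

Sp1–Sp2: 6/22 sites differ → p ≈ 0.272727, d = −0.75 ln(1 − 0.363636) = 0.338988 ≈ 0.3390.
Sp1–Sp3: 9/22 sites differ → p ≈ 0.409091, d = −0.75 ln(1 − 0.545455) = 0.591344 ≈ 0.5913.
Sp2–Sp3: 7/22 sites differ → p ≈ 0.318182, d = −0.75 ln(1 − 0.424243) = 0.414052 ≈ 0.4141.

d(Sp1,Sp2) = 0.3390, d(Sp1,Sp3) = 0.5913, d(Sp2,Sp3) = 0.4141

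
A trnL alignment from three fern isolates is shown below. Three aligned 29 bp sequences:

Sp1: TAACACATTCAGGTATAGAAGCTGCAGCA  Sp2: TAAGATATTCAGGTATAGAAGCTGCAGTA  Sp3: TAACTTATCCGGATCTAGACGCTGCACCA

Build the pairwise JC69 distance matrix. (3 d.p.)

Sp1–Sp2: 3/29 sites differ → p ≈ 0.103448, d = −0.75 ln(1 − 0.137931) = 0.111315 ≈ 0.111.
Sp1–Sp3: 8/29 sites differ → p ≈ 0.275862, d = −0.75 ln(1 − 0.367816) = 0.343931 ≈ 0.344.
Sp2–Sp3: 9/29 sites differ → p ≈ 0.310345, d = −0.75 ln(1 − 0.413793) = 0.400562 ≈ 0.401.

d(Sp1,Sp2) = 0.111, d(Sp1,Sp3) = 0.344, d(Sp2,Sp3) = 0.401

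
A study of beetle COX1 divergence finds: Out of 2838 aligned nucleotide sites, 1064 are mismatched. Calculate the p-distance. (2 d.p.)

0.37

p = 1064/2838 = 0.374911… ≈ 0.37 (to 2 d.p.).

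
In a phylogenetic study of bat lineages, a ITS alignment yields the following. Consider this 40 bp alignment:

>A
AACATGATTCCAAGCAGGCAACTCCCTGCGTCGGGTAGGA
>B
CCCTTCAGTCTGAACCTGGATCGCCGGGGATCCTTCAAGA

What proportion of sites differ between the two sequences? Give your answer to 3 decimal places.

0.550

The sequences differ at 22 of 40 positions.
p = 22/40 = 0.550.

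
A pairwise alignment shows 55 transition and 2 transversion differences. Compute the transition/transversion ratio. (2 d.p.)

R = 55/2 = 27.50.

27.50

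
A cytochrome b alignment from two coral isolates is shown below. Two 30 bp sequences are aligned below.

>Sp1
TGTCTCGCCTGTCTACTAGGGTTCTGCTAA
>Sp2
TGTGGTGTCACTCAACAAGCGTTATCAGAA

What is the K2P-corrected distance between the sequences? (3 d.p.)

Of 30 sites, 2 differences are transitions and 11 are transversions, so P = 2/30 ≈ 0.066667 and Q = 11/30 ≈ 0.366667.
Under the Kimura two-parameter model, d = −½ ln(1 − 2P − Q) − ¼ ln(1 − 2Q).
1 − 2P − Q = 0.499999, giving −½ ln(0.499999) = 0.346575.
1 − 2Q = 0.266666, giving −¼ ln(0.266666) = 0.330440.
d = 0.346575 + 0.330440 = 0.677015.

0.677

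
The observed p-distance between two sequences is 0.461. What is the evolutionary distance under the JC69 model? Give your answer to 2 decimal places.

d = −(3/4) ln(1 − 4p/3) = −0.75 ln(1 − 0.614667) = −0.75 ln(0.385333)
  = −0.75 × (-0.953647) = 0.715235 substitutions/site.

0.72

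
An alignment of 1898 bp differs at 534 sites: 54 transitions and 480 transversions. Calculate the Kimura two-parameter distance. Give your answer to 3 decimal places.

0.362

P = 54/1898 ≈ 0.028451 and Q = 480/1898 ≈ 0.252898.
Under the Kimura two-parameter model, d = −½ ln(1 − 2P − Q) − ¼ ln(1 − 2Q).
1 − 2P − Q = 0.6902, giving −½ ln(0.6902) = 0.185387.
1 − 2Q = 0.494204, giving −¼ ln(0.494204) = 0.176202.
d = 0.185387 + 0.176202 = 0.361589.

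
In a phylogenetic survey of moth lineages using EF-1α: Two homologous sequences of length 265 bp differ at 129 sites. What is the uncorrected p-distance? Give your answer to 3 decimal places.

p = 129/265 = 0.486792… ≈ 0.487 (to 3 d.p.).

0.487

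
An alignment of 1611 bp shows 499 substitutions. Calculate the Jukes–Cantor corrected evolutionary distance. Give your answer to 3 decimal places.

0.400

p = 499/1611 ≈ 0.309745.
d = −(3/4) ln(1 − 4p/3) = −0.75 ln(1 − 0.412993) = −0.75 ln(0.587007)
  = −0.75 × (-0.532719) = 0.399539 substitutions/site.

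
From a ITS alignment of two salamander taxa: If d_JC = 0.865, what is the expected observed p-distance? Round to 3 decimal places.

p = (3/4)(1 − e^(−4d/3)) = 0.75 × (1 − e^(-1.153333)) = 0.75 × (1 − 0.315583) = 0.513313.

0.513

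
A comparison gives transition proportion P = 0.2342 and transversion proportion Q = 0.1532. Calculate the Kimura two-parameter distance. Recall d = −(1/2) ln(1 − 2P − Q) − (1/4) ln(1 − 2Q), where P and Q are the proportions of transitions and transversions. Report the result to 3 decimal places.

Under the Kimura two-parameter model, d = −½ ln(1 − 2P − Q) − ¼ ln(1 − 2Q).
1 − 2P − Q = 0.3784, giving −½ ln(0.3784) = 0.485902.
1 − 2Q = 0.6936, giving −¼ ln(0.6936) = 0.091465.
d = 0.485902 + 0.091465 = 0.577367.

0.577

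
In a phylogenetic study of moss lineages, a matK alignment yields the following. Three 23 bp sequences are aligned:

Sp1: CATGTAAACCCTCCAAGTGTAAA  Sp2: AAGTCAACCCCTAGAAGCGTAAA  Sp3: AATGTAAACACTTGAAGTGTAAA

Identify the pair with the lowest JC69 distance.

Sp1 and Sp3

Sp1–Sp2: 8/23 differ, p = 0.348, d = 0.467.
Sp1–Sp3: 4/23 differ, p = 0.174, d = 0.198.
Sp2–Sp3: 7/23 differ, p = 0.304, d = 0.390.
The smallest distance is between Sp1 and Sp3.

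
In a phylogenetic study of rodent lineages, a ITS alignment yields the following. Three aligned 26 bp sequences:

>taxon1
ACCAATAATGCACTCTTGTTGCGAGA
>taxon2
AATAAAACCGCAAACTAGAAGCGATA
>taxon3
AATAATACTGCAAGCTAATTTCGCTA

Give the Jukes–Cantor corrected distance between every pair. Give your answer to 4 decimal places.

d(taxon1,taxon2) = 0.6228, d(taxon1,taxon3) = 0.5393, d(taxon2,taxon3) = 0.3961

taxon1–taxon2: 11/26 sites differ → p ≈ 0.423077, d = −0.75 ln(1 − 0.564103) = 0.622762 ≈ 0.6228.
taxon1–taxon3: 10/26 sites differ → p ≈ 0.384615, d = −0.75 ln(1 − 0.51282) = 0.539341 ≈ 0.5393.
taxon2–taxon3: 8/26 sites differ → p ≈ 0.307692, d = −0.75 ln(1 − 0.410256) = 0.396050 ≈ 0.3961.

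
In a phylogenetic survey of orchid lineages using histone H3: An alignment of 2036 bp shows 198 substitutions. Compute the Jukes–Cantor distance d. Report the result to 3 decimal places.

p = 198/2036 ≈ 0.09725.
d = −(3/4) ln(1 − 4p/3) = −0.75 ln(1 − 0.129667) = −0.75 ln(0.870333)
  = −0.75 × (-0.138879) = 0.104159 substitutions/site.

0.104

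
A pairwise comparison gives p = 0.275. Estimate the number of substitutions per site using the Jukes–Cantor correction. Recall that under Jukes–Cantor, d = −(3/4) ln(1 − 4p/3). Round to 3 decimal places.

d = −(3/4) ln(1 − 4p/3) = −0.75 ln(1 − 0.366667) = −0.75 ln(0.633333)
  = −0.75 × (-0.456759) = 0.342569 substitutions/site.

0.343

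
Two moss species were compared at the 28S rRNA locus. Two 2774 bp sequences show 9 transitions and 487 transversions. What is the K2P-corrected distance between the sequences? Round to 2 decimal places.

P = 9/2774 ≈ 0.003244 and Q = 487/2774 ≈ 0.175559.
Under the Kimura two-parameter model, d = −½ ln(1 − 2P − Q) − ¼ ln(1 − 2Q).
1 − 2P − Q = 0.817953, giving −½ ln(0.817953) = 0.100475.
1 − 2Q = 0.648882, giving −¼ ln(0.648882) = 0.108126.
d = 0.100475 + 0.108126 = 0.208601.

0.21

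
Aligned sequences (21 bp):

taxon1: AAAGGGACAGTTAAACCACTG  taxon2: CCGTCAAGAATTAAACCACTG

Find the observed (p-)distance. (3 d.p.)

The sequences differ at 8 of 21 positions (sites 1, 2, 3, 4, 5, 6, 8, 10).
p = 8/21 = 0.380952… ≈ 0.381 (to 3 d.p.).

0.381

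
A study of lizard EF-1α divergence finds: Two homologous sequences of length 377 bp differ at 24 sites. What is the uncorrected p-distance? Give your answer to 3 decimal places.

p = 24/377 = 0.063660… ≈ 0.064 (to 3 d.p.).

0.064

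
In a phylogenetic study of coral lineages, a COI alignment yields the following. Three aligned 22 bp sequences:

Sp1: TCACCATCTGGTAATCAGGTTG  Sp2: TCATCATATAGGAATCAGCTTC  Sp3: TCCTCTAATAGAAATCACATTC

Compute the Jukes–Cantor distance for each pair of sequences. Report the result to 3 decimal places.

d(Sp1,Sp2) = 0.339, d(Sp1,Sp3) = 0.699, d(Sp2,Sp3) = 0.339

Sp1–Sp2: 6/22 sites differ → p ≈ 0.272727, d = −0.75 ln(1 − 0.363636) = 0.338988 ≈ 0.339.
Sp1–Sp3: 10/22 sites differ → p ≈ 0.454545, d = −0.75 ln(1 − 0.60606) = 0.698667 ≈ 0.699.
Sp2–Sp3: 6/22 sites differ → p ≈ 0.272727, d = −0.75 ln(1 − 0.363636) = 0.338988 ≈ 0.339.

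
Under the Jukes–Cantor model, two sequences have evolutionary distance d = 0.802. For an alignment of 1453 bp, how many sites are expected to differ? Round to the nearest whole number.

716

Invert JC69: p = (3/4)(1 − e^(−4d/3)) = 0.75 × (1 − e^(-1.069333)) = 0.75 × (1 − 0.343237) = 0.492572.
Expected differing sites = pL ≈ 0.492572 × 1453 = 715.707116 ≈ 716.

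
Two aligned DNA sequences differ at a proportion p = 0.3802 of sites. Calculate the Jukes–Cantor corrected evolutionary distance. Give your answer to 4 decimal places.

0.5303

d = −(3/4) ln(1 − 4p/3) = −0.75 ln(1 − 0.506933) = −0.75 ln(0.493067)
  = −0.75 × (-0.707110) = 0.530333 substitutions/site.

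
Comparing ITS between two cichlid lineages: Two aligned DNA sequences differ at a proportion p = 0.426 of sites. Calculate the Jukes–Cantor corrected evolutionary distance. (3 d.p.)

d = −(3/4) ln(1 − 4p/3) = −0.75 ln(1 − 0.568) = −0.75 ln(0.432)
  = −0.75 × (-0.839330) = 0.629498 substitutions/site.

0.629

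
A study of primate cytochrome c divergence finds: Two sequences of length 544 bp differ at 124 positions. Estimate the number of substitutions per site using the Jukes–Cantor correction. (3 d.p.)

p = 124/544 ≈ 0.227941.
d = −(3/4) ln(1 − 4p/3) = −0.75 ln(1 − 0.303921) = −0.75 ln(0.696079)
  = −0.75 × (-0.362292) = 0.271719 substitutions/site.

0.272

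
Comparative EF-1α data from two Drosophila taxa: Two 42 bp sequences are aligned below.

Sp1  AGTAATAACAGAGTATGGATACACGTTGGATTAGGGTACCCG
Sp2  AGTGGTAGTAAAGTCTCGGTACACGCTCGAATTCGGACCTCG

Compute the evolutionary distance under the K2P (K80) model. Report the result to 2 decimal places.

0.54

Of 42 sites, 8 differences are transitions and 8 are transversions, so P = 8/42 ≈ 0.190476 and Q = 8/42 ≈ 0.190476.
Under the Kimura two-parameter model, d = −½ ln(1 − 2P − Q) − ¼ ln(1 − 2Q).
1 − 2P − Q = 0.428572, giving −½ ln(0.428572) = 0.423648.
1 − 2Q = 0.619048, giving −¼ ln(0.619048) = 0.119893.
d = 0.423648 + 0.119893 = 0.543541.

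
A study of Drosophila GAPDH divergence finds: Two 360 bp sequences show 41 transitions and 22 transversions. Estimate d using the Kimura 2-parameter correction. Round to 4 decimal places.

0.2031

P = 41/360 ≈ 0.113889 and Q = 22/360 ≈ 0.061111.
Under the Kimura two-parameter model, d = −½ ln(1 − 2P − Q) − ¼ ln(1 − 2Q).
1 − 2P − Q = 0.711111, giving −½ ln(0.711111) = 0.170463.
1 − 2Q = 0.877778, giving −¼ ln(0.877778) = 0.032590.
d = 0.170463 + 0.032590 = 0.203053.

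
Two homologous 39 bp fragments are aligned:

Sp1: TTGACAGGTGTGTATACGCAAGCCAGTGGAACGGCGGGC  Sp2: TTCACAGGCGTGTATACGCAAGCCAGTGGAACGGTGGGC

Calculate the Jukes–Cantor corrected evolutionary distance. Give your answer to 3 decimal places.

0.081

The sequences differ at 3 of 39 sites (3, 9, 35), so p = 3/39 ≈ 0.076923.
d = −(3/4) ln(1 − 4p/3) = −0.75 ln(1 − 0.102564) = −0.75 ln(0.897436)
  = −0.75 × (-0.108213) = 0.081160 substitutions/site.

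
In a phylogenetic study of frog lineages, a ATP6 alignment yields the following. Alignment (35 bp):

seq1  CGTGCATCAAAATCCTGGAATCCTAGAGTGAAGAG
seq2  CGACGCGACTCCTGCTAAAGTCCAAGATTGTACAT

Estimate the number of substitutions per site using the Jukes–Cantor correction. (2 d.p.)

The sequences differ at 19 of 35 sites, so p = 19/35 ≈ 0.542857.
d = −(3/4) ln(1 − 4p/3) = −0.75 ln(1 − 0.723809) = −0.75 ln(0.276191)
  = −0.75 × (-1.286663) = 0.964997 substitutions/site.

0.96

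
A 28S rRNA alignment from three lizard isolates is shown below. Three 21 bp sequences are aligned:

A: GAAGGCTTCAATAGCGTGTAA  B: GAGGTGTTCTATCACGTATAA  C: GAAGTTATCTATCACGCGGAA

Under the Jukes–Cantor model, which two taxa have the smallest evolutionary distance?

A–B: 7/21 differ, p = 0.333, d = 0.441.
A–C: 8/21 differ, p = 0.381, d = 0.532.
B–C: 6/21 differ, p = 0.286, d = 0.360.
The smallest distance is between B and C.

B and C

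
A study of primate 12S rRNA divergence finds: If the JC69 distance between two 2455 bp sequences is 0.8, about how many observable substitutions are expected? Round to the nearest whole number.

Invert JC69: p = (3/4)(1 − e^(−4d/3)) = 0.75 × (1 − e^(-1.066667)) = 0.75 × (1 − 0.344154) = 0.491885.
Expected differing sites = pL ≈ 0.491885 × 2455 = 1207.577675 ≈ 1208.

1208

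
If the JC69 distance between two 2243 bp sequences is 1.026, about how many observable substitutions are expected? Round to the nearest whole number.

1254

Invert JC69: p = (3/4)(1 − e^(−4d/3)) = 0.75 × (1 − e^(-1.368)) = 0.75 × (1 − 0.254616) = 0.559038.
Expected differing sites = pL ≈ 0.559038 × 2243 = 1253.922234 ≈ 1254.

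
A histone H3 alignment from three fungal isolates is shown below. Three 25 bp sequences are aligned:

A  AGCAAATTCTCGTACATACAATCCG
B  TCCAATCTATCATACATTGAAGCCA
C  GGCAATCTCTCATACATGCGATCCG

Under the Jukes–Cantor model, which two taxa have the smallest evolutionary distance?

A–B: 10/25 differ, p = 0.400, d = 0.572.
A–C: 6/25 differ, p = 0.240, d = 0.289.
B–C: 8/25 differ, p = 0.320, d = 0.417.
The smallest distance is between A and C.

A and C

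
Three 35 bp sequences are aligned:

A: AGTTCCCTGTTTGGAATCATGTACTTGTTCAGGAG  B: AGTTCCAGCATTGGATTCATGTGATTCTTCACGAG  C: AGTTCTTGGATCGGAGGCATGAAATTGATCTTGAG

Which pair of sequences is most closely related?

A and B

A–B: 9/35 differ, p = 0.257, d = 0.315.
A–C: 12/35 differ, p = 0.343, d = 0.458.
B–C: 12/35 differ, p = 0.343, d = 0.458.
The smallest distance is between A and B.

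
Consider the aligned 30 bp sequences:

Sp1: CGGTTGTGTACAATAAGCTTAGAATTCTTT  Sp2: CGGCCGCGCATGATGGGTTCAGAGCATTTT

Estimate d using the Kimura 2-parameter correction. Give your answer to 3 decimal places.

Of 30 sites, 13 differences are transitions and 1 are transversions, so P = 13/30 ≈ 0.433333 and Q = 1/30 ≈ 0.033333.
Under the Kimura two-parameter model, d = −½ ln(1 − 2P − Q) − ¼ ln(1 − 2Q).
1 − 2P − Q = 0.100001, giving −½ ln(0.100001) = 1.151288.
1 − 2Q = 0.933334, giving −¼ ln(0.933334) = 0.017248.
d = 1.151288 + 0.017248 = 1.168536.

1.169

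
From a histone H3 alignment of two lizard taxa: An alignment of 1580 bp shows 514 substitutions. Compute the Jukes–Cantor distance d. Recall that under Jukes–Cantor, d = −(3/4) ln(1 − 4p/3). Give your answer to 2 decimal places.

0.43

p = 514/1580 ≈ 0.325316.
d = −(3/4) ln(1 − 4p/3) = −0.75 ln(1 − 0.433755) = −0.75 ln(0.566245)
  = −0.75 × (-0.568728) = 0.426546 substitutions/site.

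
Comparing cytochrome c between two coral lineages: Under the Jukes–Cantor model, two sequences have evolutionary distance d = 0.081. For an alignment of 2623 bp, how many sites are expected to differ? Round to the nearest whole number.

Invert JC69: p = (3/4)(1 − e^(−4d/3)) = 0.75 × (1 − e^(-0.108)) = 0.75 × (1 − 0.897628) = 0.076779.
Expected differing sites = pL ≈ 0.076779 × 2623 = 201.391317 ≈ 201.

201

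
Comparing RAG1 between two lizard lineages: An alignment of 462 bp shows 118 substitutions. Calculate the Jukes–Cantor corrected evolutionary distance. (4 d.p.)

0.3123

p = 118/462 ≈ 0.255411.
d = −(3/4) ln(1 − 4p/3) = −0.75 ln(1 − 0.340548) = −0.75 ln(0.659452)
  = −0.75 × (-0.416346) = 0.312260 substitutions/site.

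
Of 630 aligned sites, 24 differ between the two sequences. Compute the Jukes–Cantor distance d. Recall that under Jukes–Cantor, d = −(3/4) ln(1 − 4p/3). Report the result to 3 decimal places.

p = 24/630 ≈ 0.038095.
d = −(3/4) ln(1 − 4p/3) = −0.75 ln(1 − 0.050793) = −0.75 ln(0.949207)
  = −0.75 × (-0.052128) = 0.039096 substitutions/site.

0.039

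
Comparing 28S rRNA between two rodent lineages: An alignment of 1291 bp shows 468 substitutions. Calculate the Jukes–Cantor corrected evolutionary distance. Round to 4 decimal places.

0.4953

p = 468/1291 ≈ 0.36251.
d = −(3/4) ln(1 − 4p/3) = −0.75 ln(1 − 0.483347) = −0.75 ln(0.516653)
  = −0.75 × (-0.660384) = 0.495288 substitutions/site.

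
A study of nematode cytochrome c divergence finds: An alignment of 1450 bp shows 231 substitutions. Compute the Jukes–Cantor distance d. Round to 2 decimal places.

p = 231/1450 ≈ 0.15931.
d = −(3/4) ln(1 − 4p/3) = −0.75 ln(1 − 0.212413) = −0.75 ln(0.787587)
  = −0.75 × (-0.238781) = 0.179086 substitutions/site.

0.18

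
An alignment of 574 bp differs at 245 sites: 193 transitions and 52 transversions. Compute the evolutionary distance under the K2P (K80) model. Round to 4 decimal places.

0.7700

P = 193/574 ≈ 0.336237 and Q = 52/574 ≈ 0.090592.
Under the Kimura two-parameter model, d = −½ ln(1 − 2P − Q) − ¼ ln(1 − 2Q).
1 − 2P − Q = 0.236934, giving −½ ln(0.236934) = 0.719987.
1 − 2Q = 0.818816, giving −¼ ln(0.818816) = 0.049974.
d = 0.719987 + 0.049974 = 0.769961.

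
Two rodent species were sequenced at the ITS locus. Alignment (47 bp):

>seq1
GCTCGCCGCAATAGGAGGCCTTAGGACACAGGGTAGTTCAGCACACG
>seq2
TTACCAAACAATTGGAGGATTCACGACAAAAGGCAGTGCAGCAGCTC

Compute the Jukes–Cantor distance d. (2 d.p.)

The sequences differ at 20 of 47 sites, so p = 20/47 ≈ 0.425532.
d = −(3/4) ln(1 − 4p/3) = −0.75 ln(1 − 0.567376) = −0.75 ln(0.432624)
  = −0.75 × (-0.837886) = 0.628415 substitutions/site.

0.63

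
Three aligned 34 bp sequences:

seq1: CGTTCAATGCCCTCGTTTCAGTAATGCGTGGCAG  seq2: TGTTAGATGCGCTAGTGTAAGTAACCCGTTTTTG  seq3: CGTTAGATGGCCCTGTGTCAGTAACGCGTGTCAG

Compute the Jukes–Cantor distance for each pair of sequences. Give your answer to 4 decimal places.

d(seq1,seq2) = 0.5347, d(seq1,seq3) = 0.2824, d(seq2,seq3) = 0.3734

seq1–seq2: 13/34 sites differ → p ≈ 0.382353, d = −0.75 ln(1 − 0.509804) = 0.534712 ≈ 0.5347.
seq1–seq3: 8/34 sites differ → p ≈ 0.235294, d = −0.75 ln(1 − 0.313725) = 0.282358 ≈ 0.2824.
seq2–seq3: 10/34 sites differ → p ≈ 0.294118, d = −0.75 ln(1 − 0.392157) = 0.373379 ≈ 0.3734.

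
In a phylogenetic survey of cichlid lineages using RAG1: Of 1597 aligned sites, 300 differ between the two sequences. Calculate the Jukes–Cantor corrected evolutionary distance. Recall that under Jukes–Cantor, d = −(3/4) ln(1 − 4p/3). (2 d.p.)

0.22

p = 300/1597 ≈ 0.187852.
d = −(3/4) ln(1 − 4p/3) = −0.75 ln(1 − 0.250469) = −0.75 ln(0.749531)
  = −0.75 × (-0.288308) = 0.216231 substitutions/site.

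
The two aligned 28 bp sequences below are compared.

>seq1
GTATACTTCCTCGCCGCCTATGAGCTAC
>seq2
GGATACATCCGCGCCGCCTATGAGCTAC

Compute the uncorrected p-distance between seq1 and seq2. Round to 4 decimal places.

0.1071

The sequences differ at 3 of 28 positions (sites 2, 7, 11).
p = 3/28 = 0.107142… ≈ 0.1071 (to 4 d.p.).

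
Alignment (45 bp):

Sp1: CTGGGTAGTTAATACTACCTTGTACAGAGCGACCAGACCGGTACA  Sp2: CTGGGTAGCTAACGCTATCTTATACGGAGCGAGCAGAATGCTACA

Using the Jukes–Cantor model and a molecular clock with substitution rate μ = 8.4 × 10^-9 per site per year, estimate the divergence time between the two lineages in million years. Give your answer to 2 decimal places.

15.69

The sequences differ at 10 of 45 sites (9, 13, 14, 18, 22, 26, 33, 38, 39, 41), so p = 10/45 ≈ 0.222222.
d = −(3/4) ln(1 − 4p/3) = −0.75 ln(1 − 0.296296) = −0.75 ln(0.703704)
  = −0.75 × (-0.351397) = 0.263548 substitutions/site.
Under a molecular clock d = 2μt, so t = d/(2μ) = 0.263548 / (2 × 8.4 × 10^-9) = 15.69 million years.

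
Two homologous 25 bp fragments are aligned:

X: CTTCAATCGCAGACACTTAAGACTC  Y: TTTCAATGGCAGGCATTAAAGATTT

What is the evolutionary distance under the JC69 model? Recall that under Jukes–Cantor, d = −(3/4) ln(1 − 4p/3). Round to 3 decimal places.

The sequences differ at 7 of 25 sites (1, 8, 13, 16, 18, 23, 25), so p = 7/25 = 0.28.
d = −(3/4) ln(1 − 4p/3) = −0.75 ln(1 − 0.373333) = −0.75 ln(0.626667)
  = −0.75 × (-0.467340) = 0.350505 substitutions/site.

0.351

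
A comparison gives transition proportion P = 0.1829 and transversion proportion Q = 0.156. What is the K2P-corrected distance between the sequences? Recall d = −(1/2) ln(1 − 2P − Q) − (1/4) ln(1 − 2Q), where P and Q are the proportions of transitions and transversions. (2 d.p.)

Under the Kimura two-parameter model, d = −½ ln(1 − 2P − Q) − ¼ ln(1 − 2Q).
1 − 2P − Q = 0.4782, giving −½ ln(0.4782) = 0.368863.
1 − 2Q = 0.688, giving −¼ ln(0.688) = 0.093492.
d = 0.368863 + 0.093492 = 0.462355.

0.46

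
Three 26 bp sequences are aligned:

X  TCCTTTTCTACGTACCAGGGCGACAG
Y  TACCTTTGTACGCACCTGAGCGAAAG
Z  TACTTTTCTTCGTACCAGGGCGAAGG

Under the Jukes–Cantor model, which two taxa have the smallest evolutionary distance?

X and Z

X–Y: 7/26 differ, p = 0.269, d = 0.334.
X–Z: 4/26 differ, p = 0.154, d = 0.172.
Y–Z: 7/26 differ, p = 0.269, d = 0.334.
The smallest distance is between X and Z.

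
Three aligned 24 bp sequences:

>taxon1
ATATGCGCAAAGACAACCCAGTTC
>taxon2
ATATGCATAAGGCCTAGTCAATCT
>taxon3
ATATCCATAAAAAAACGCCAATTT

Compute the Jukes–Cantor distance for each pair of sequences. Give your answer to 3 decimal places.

d(taxon1,taxon2) = 0.608, d(taxon1,taxon3) = 0.520, d(taxon2,taxon3) = 0.520

taxon1–taxon2: 10/24 sites differ → p ≈ 0.416667, d = −0.75 ln(1 − 0.555556) = 0.608198 ≈ 0.608.
taxon1–taxon3: 9/24 sites differ → p = 0.375, d = −0.75 ln(1 − 0.5) = 0.519860 ≈ 0.520.
taxon2–taxon3: 9/24 sites differ → p = 0.375, d = −0.75 ln(1 − 0.5) = 0.519860 ≈ 0.520.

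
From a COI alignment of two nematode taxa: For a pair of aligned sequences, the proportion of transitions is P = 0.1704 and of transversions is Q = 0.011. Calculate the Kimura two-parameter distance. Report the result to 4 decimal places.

Under the Kimura two-parameter model, d = −½ ln(1 − 2P − Q) − ¼ ln(1 − 2Q).
1 − 2P − Q = 0.6482, giving −½ ln(0.6482) = 0.216778.
1 − 2Q = 0.978, giving −¼ ln(0.978) = 0.005561.
d = 0.216778 + 0.005561 = 0.222339.

0.2223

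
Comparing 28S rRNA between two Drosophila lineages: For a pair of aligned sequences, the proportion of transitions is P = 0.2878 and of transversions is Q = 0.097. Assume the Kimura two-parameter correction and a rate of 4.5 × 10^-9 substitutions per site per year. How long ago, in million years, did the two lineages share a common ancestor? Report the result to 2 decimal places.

68.02

Under the Kimura two-parameter model, d = −½ ln(1 − 2P − Q) − ¼ ln(1 − 2Q).
1 − 2P − Q = 0.3274, giving −½ ln(0.3274) = 0.558286.
1 − 2Q = 0.806, giving −¼ ln(0.806) = 0.053918.
d = 0.558286 + 0.053918 = 0.612204.
Under a molecular clock d = 2μt, so t = d/(2μ) = 0.612204 / (2 × 4.5 × 10^-9) = 68.02 million years.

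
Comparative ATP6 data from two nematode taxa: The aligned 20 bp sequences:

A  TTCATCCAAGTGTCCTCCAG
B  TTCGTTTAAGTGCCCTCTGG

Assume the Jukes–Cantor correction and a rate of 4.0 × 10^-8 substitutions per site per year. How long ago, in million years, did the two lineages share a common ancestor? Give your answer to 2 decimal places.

The sequences differ at 6 of 20 sites (4, 6, 7, 13, 18, 19), so p = 6/20 = 0.3.
d = −(3/4) ln(1 − 4p/3) = −0.75 ln(1 − 0.4) = −0.75 ln(0.6)
  = −0.75 × (-0.510826) = 0.383120 substitutions/site.
Under a molecular clock d = 2μt, so t = d/(2μ) = 0.383120 / (2 × 4.0 × 10^-8) = 4.79 million years.

4.79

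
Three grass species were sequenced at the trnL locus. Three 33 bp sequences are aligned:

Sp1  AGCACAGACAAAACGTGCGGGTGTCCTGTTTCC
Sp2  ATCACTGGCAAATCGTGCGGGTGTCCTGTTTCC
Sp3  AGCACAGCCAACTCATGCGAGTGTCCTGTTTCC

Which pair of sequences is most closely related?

Sp1–Sp2: 4/33 differ, p = 0.121, d = 0.132.
Sp1–Sp3: 5/33 differ, p = 0.152, d = 0.169.
Sp2–Sp3: 6/33 differ, p = 0.182, d = 0.208.
The smallest distance is between Sp1 and Sp2.

Sp1 and Sp2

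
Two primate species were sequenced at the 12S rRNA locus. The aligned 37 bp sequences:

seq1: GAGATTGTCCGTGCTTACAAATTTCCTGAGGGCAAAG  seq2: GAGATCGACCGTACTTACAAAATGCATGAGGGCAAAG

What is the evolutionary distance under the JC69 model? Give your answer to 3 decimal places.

The sequences differ at 6 of 37 sites (6, 8, 13, 22, 24, 26), so p = 6/37 ≈ 0.162162.
d = −(3/4) ln(1 − 4p/3) = −0.75 ln(1 − 0.216216) = −0.75 ln(0.783784)
  = −0.75 × (-0.243622) = 0.182717 substitutions/site.

0.183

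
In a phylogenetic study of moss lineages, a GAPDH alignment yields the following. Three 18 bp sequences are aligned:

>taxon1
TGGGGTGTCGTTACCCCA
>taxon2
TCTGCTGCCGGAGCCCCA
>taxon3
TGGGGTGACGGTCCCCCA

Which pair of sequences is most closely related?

taxon1 and taxon3

taxon1–taxon2: 7/18 differ, p = 0.389, d = 0.548.
taxon1–taxon3: 3/18 differ, p = 0.167, d = 0.188.
taxon2–taxon3: 6/18 differ, p = 0.333, d = 0.441.
The smallest distance is between taxon1 and taxon3.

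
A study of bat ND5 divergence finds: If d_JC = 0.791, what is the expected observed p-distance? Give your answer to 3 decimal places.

0.489

p = (3/4)(1 − e^(−4d/3)) = 0.75 × (1 − e^(-1.054667)) = 0.75 × (1 − 0.348308) = 0.488769.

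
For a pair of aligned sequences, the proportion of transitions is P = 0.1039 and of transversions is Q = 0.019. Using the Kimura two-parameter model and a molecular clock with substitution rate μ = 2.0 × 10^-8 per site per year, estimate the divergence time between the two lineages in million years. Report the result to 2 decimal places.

Under the Kimura two-parameter model, d = −½ ln(1 − 2P − Q) − ¼ ln(1 − 2Q).
1 − 2P − Q = 0.7732, giving −½ ln(0.7732) = 0.128609.
1 − 2Q = 0.962, giving −¼ ln(0.962) = 0.009685.
d = 0.128609 + 0.009685 = 0.138294.
Under a molecular clock d = 2μt, so t = d/(2μ) = 0.138294 / (2 × 2.0 × 10^-8) = 3.46 million years.

3.46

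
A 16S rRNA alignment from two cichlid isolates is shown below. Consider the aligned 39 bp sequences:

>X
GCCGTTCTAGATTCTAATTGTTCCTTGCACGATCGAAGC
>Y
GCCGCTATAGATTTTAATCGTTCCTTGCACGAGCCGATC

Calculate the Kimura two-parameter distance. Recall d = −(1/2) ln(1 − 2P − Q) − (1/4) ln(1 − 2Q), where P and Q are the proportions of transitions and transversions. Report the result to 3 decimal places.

Of 39 sites, 4 differences are transitions and 4 are transversions, so P = 4/39 ≈ 0.102564 and Q = 4/39 ≈ 0.102564.
Under the Kimura two-parameter model, d = −½ ln(1 − 2P − Q) − ¼ ln(1 − 2Q).
1 − 2P − Q = 0.692308, giving −½ ln(0.692308) = 0.183862.
1 − 2Q = 0.794872, giving −¼ ln(0.794872) = 0.057394.
d = 0.183862 + 0.057394 = 0.241256.

0.241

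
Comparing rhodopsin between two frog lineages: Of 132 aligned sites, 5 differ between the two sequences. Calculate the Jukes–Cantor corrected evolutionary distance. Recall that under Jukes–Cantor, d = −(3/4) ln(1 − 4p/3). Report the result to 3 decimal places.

p = 5/132 ≈ 0.037879.
d = −(3/4) ln(1 − 4p/3) = −0.75 ln(1 − 0.050505) = −0.75 ln(0.949495)
  = −0.75 × (-0.051825) = 0.038869 substitutions/site.

0.039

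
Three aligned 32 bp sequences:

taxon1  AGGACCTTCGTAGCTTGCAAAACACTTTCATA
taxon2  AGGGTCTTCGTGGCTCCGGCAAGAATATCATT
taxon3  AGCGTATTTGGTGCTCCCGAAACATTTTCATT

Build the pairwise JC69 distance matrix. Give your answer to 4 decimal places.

d(taxon1,taxon2) = 0.5199, d(taxon1,taxon3) = 0.5199, d(taxon2,taxon3) = 0.4042

taxon1–taxon2: 12/32 sites differ → p = 0.375, d = −0.75 ln(1 − 0.5) = 0.519860 ≈ 0.5199.
taxon1–taxon3: 12/32 sites differ → p = 0.375, d = −0.75 ln(1 − 0.5) = 0.519860 ≈ 0.5199.
taxon2–taxon3: 10/32 sites differ → p = 0.3125, d = −0.75 ln(1 − 0.416667) = 0.404248 ≈ 0.4042.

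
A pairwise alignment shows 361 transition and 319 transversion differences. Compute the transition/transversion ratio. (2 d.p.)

1.13

R = 361/319 = 1.131661… ≈ 1.13 (to 2 d.p.).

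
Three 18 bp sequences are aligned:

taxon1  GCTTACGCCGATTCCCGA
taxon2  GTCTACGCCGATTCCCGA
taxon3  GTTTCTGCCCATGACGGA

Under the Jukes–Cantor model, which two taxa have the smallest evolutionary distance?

taxon1–taxon2: 2/18 differ, p = 0.111, d = 0.120.
taxon1–taxon3: 7/18 differ, p = 0.389, d = 0.548.
taxon2–taxon3: 7/18 differ, p = 0.389, d = 0.548.
The smallest distance is between taxon1 and taxon2.

taxon1 and taxon2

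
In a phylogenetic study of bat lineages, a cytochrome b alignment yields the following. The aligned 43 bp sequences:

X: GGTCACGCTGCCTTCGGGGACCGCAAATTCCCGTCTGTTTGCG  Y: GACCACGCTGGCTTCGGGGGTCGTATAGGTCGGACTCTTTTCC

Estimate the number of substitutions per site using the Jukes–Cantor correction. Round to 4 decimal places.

0.4693

The sequences differ at 15 of 43 sites, so p = 15/43 ≈ 0.348837.
d = −(3/4) ln(1 − 4p/3) = −0.75 ln(1 − 0.465116) = −0.75 ln(0.534884)
  = −0.75 × (-0.625705) = 0.469279 substitutions/site.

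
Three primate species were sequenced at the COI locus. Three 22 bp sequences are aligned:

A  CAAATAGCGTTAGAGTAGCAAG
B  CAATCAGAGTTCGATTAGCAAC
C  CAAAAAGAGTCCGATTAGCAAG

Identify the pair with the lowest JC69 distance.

B and C

A–B: 6/22 differ, p = 0.273, d = 0.339.
A–C: 5/22 differ, p = 0.227, d = 0.271.
B–C: 4/22 differ, p = 0.182, d = 0.208.
The smallest distance is between B and C.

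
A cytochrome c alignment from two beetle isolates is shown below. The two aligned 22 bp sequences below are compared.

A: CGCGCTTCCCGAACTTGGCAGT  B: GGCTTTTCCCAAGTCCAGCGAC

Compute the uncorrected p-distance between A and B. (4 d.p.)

The sequences differ at 12 of 22 positions.
p = 12/22 = 0.545454… ≈ 0.5455 (to 4 d.p.).

0.5455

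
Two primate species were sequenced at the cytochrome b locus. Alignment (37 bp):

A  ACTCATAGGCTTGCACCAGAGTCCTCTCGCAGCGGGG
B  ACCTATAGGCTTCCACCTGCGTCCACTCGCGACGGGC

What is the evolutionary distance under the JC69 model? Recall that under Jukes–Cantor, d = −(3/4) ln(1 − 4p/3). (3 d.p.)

The sequences differ at 9 of 37 sites (3, 4, 13, 18, 20, 25, 31, 32, 37), so p = 9/37 ≈ 0.243243.
d = −(3/4) ln(1 − 4p/3) = −0.75 ln(1 − 0.324324) = −0.75 ln(0.675676)
  = −0.75 × (-0.392042) = 0.294032 substitutions/site.

0.294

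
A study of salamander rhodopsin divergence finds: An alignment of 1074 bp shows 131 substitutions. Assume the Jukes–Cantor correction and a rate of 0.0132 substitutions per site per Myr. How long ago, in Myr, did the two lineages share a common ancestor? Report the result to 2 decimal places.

p = 131/1074 ≈ 0.121974.
d = −(3/4) ln(1 − 4p/3) = −0.75 ln(1 − 0.162632) = −0.75 ln(0.837368)
  = −0.75 × (-0.177492) = 0.133119 substitutions/site.
Under a molecular clock d = 2μt, so t = d/(2μ) = 0.133119 / (2 × 0.0132) = 5.04 Myr.

5.04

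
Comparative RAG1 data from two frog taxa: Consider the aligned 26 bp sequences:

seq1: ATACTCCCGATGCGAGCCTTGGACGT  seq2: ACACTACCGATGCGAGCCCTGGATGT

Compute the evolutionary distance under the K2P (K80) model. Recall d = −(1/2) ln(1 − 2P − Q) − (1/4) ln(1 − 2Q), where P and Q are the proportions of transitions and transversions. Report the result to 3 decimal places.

0.177

Of 26 sites, 3 differences are transitions and 1 are transversions, so P = 3/26 ≈ 0.115385 and Q = 1/26 ≈ 0.038462.
Under the Kimura two-parameter model, d = −½ ln(1 − 2P − Q) − ¼ ln(1 − 2Q).
1 − 2P − Q = 0.730768, giving −½ ln(0.730768) = 0.156830.
1 − 2Q = 0.923076, giving −¼ ln(0.923076) = 0.020011.
d = 0.156830 + 0.020011 = 0.176841.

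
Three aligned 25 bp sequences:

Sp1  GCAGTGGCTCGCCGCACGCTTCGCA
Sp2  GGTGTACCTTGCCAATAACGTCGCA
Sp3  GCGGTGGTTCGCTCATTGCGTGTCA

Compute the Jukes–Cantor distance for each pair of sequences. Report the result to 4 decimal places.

d(Sp1,Sp2) = 0.6626, d(Sp1,Sp3) = 0.5716, d(Sp2,Sp3) = 0.7662

Sp1–Sp2: 11/25 sites differ → p = 0.44, d = −0.75 ln(1 − 0.586667) = 0.662626 ≈ 0.6626.
Sp1–Sp3: 10/25 sites differ → p = 0.4, d = −0.75 ln(1 − 0.533333) = 0.571605 ≈ 0.5716.
Sp2–Sp3: 12/25 sites differ → p = 0.48, d = −0.75 ln(1 − 0.64) = 0.766238 ≈ 0.7662.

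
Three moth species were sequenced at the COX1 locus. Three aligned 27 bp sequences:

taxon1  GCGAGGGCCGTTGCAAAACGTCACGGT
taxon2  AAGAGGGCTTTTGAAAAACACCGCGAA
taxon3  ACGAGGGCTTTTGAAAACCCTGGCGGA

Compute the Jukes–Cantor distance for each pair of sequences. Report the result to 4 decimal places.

d(taxon1,taxon2) = 0.5107, d(taxon1,taxon3) = 0.4408, d(taxon2,taxon3) = 0.2635

taxon1–taxon2: 10/27 sites differ → p ≈ 0.37037, d = −0.75 ln(1 − 0.493827) = 0.510658 ≈ 0.5107.
taxon1–taxon3: 9/27 sites differ → p ≈ 0.333333, d = −0.75 ln(1 − 0.444444) = 0.440839 ≈ 0.4408.
taxon2–taxon3: 6/27 sites differ → p ≈ 0.222222, d = −0.75 ln(1 − 0.296296) = 0.263548 ≈ 0.2635.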